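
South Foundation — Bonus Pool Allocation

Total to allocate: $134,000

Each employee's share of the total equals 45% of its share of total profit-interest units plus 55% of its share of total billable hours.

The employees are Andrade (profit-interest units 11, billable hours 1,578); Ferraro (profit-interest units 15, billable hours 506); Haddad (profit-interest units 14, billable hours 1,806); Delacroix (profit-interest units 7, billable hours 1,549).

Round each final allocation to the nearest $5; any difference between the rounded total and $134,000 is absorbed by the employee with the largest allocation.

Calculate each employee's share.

Andrade: $35,495; Ferraro: $26,100; Haddad: $42,435; Delacroix: $29,970

Totals — profit-interest units 47, billable hours 5,439.
Combined weights (45% profit-interest units + 55% billable hours): Andrade 0.2649; Ferraro 0.1948; Haddad 0.3167; Delacroix 0.2237.
Raw shares: Andrade 35,495.12; Ferraro 26,101.13; Haddad 42,433.52; Delacroix 29,970.24.
At nearest $5: Andrade $35,495; Ferraro $26,100; Haddad $42,435; Delacroix $29,970. Sum = $134,000.
No rounding difference to absorb.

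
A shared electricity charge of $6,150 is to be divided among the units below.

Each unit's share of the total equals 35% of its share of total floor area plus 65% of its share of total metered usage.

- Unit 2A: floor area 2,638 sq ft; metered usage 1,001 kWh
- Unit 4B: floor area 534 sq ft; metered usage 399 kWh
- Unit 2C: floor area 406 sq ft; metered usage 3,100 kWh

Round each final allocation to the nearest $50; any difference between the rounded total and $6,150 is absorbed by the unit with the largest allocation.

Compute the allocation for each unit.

Unit 2A: $2,500 · Unit 4B: $700 · Unit 2C: $2,950

Floor area total 3,578; metered usage total 4,500.
Combined weights (35% floor area + 65% metered usage): Unit 2A 0.4026; Unit 4B 0.1099; Unit 2C 0.4875.
Raw shares: Unit 2A 2,476.22; Unit 4B 675.70; Unit 2C 2,998.08.
At nearest $50: Unit 2A $2,500; Unit 4B $700; Unit 2C $3,000. Sum = $6,200.
Difference $6,150 − $6,200 = −$50 applied to largest allocation (Unit 2C): Unit 2C becomes $2,950.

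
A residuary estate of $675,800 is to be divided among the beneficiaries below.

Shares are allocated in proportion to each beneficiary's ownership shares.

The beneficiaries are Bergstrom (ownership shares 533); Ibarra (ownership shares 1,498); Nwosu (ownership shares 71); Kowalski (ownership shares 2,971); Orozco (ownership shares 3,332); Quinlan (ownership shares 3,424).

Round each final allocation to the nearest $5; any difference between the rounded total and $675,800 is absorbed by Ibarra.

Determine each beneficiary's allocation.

Total ownership shares = 11,829.
Proportional shares: Bergstrom 533/11,829 × $675,800 = 30,450.71; Ibarra 1,498/11,829 × $675,800 = 85,581.91; Nwosu 71/11,829 × $675,800 = 4,056.29; Kowalski 2,971/11,829 × $675,800 = 169,735.55; Orozco 3,332/11,829 × $675,800 = 190,359.76; Quinlan 3,424/11,829 × $675,800 = 195,615.79.
After rounding ($5): Bergstrom $30,450; Ibarra $85,580; Nwosu $4,055; Kowalski $169,735; Orozco $190,360; Quinlan $195,615. Sum = $675,795.
Difference $675,800 − $675,795 = +$5 applied to Ibarra: Ibarra becomes $85,585.

Bergstrom: $30,450 · Ibarra: $85,585 · Nwosu: $4,055 · Kowalski: $169,735 · Orozco: $190,360 · Quinlan: $195,615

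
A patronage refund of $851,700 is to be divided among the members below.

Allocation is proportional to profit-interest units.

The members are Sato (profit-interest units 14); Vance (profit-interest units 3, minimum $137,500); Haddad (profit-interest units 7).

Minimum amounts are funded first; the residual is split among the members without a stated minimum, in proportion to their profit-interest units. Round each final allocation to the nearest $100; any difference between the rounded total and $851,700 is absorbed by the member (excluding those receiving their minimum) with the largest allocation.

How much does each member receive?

Sato: $476,100; Vance: $137,500; Haddad: $238,100

Minimums first: Vance $137,500. Residual $714,200.
Residual split over remaining profit-interest units 21: Sato 476,133.33 → $476,100; Haddad 238,066.67 → $238,100.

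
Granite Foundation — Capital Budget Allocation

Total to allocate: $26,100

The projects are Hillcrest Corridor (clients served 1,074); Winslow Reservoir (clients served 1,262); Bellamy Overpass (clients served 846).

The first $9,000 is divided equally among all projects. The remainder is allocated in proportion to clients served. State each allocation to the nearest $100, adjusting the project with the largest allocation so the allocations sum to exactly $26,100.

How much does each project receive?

Hillcrest Corridor: $8,800 · Winslow Reservoir: $9,800 · Bellamy Overpass: $7,500

Equal tier: $9,000 ÷ 3 = $3,000 apiece.
Remainder $17,100 by clients served (total 3,182): Hillcrest Corridor 5,771.65 → $5,800; Winslow Reservoir 6,781.96 → $6,800; Bellamy Overpass 4,546.39 → $4,500.
Totals: Hillcrest Corridor $3,000 + $5,800 = $8,800; Winslow Reservoir $3,000 + $6,800 = $9,800; Bellamy Overpass $3,000 + $4,500 = $7,500.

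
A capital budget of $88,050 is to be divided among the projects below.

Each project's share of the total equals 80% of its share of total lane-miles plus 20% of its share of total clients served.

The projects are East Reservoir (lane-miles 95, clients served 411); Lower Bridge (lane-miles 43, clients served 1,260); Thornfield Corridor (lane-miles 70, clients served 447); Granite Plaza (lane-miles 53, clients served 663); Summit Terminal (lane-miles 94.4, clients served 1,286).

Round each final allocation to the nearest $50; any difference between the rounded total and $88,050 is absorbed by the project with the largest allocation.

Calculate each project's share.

Totals — lane-miles 355.4, clients served 4,067.
Blended shares (80% lane-miles + 20% clients served): East Reservoir 0.2341; Lower Bridge 0.1588; Thornfield Corridor 0.1796; Granite Plaza 0.1519; Summit Terminal 0.2757.
Raw shares: East Reservoir 20,608.54; Lower Bridge 13,978.33; Thornfield Corridor 15,809.44; Granite Plaza 13,375.33; Summit Terminal 24,278.35.
At nearest $50: East Reservoir $20,600; Lower Bridge $14,000; Thornfield Corridor $15,800; Granite Plaza $13,400; Summit Terminal $24,300. Sum = $88,100.
Difference $88,050 − $88,100 = −$50 applied to largest allocation (Summit Terminal): Summit Terminal becomes $24,250.

East Reservoir: $20,600; Lower Bridge: $14,000; Thornfield Corridor: $15,800; Granite Plaza: $13,400; Summit Terminal: $24,250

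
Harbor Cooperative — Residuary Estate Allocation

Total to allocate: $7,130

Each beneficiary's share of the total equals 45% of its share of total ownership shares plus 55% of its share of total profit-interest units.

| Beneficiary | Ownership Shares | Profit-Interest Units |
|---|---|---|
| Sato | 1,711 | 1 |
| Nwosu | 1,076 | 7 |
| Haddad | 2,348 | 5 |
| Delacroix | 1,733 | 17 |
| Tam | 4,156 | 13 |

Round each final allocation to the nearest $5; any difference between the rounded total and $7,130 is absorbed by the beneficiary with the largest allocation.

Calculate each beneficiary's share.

Totals — ownership shares 11,024, profit-interest units 43.
Combined weights (45% ownership shares + 55% profit-interest units): Sato 0.0826; Nwosu 0.1335; Haddad 0.1598; Delacroix 0.2882; Tam 0.3359.
Pro-rata amounts: Sato 589.18; Nwosu 951.55; Haddad 1,139.37; Delacroix 2,054.74; Tam 2,395.16.
At nearest $5: Sato $590; Nwosu $950; Haddad $1,140; Delacroix $2,055; Tam $2,395. Sum = $7,130.
Sum already equals the total — no adjustment.

Sato: $590 · Nwosu: $950 · Haddad: $1,140 · Delacroix: $2,055 · Tam: $2,395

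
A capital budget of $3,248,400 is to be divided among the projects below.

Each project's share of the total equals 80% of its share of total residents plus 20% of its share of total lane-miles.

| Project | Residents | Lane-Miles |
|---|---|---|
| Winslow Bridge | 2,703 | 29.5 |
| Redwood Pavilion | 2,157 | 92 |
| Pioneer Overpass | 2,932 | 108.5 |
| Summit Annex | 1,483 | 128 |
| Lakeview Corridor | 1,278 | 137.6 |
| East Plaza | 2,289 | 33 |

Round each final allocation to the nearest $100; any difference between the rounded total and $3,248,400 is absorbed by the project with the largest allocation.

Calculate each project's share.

Totals — residents 12,842, lane-miles 528.6.
Combined weights (80% residents + 20% lane-miles): Winslow Bridge 0.1795; Redwood Pavilion 0.1692; Pioneer Overpass 0.2237; Summit Annex 0.1408; Lakeview Corridor 0.1317; East Plaza 0.1551.
Raw shares: Winslow Bridge 583,239.00; Redwood Pavilion 549,566.01; Pioneer Overpass 726,675.24; Summit Annex 457,420.78; Lakeview Corridor 427,735.73; East Plaza 503,763.25.
After rounding ($100): Winslow Bridge $583,200; Redwood Pavilion $549,600; Pioneer Overpass $726,700; Summit Annex $457,400; Lakeview Corridor $427,700; East Plaza $503,800. Sum = $3,248,400.
No rounding difference to absorb.

Winslow Bridge: $583,200; Redwood Pavilion: $549,600; Pioneer Overpass: $726,700; Summit Annex: $457,400; Lakeview Corridor: $427,700; East Plaza: $503,800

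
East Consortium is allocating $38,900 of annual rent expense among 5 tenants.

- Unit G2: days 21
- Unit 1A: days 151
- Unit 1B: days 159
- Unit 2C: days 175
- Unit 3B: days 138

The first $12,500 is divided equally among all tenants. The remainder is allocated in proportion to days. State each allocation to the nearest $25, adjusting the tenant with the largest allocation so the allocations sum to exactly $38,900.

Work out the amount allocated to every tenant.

Unit G2: $3,350; Unit 1A: $8,700; Unit 1B: $9,025; Unit 2C: $9,675; Unit 3B: $8,150

$12,500 shared equally gives $2,500 per tenant.
Remainder $26,400 by days (total 644): Unit G2 860.87 → $850; Unit 1A 6,190.06 → $6,200; Unit 1B 6,518.01 → $6,525; Unit 2C 7,173.91 → $7,175; Unit 3B 5,657.14 → $5,650.
Totals: Unit G2 $2,500 + $850 = $3,350; Unit 1A $2,500 + $6,200 = $8,700; Unit 1B $2,500 + $6,525 = $9,025; Unit 2C $2,500 + $7,175 = $9,675; Unit 3B $2,500 + $5,650 = $8,150.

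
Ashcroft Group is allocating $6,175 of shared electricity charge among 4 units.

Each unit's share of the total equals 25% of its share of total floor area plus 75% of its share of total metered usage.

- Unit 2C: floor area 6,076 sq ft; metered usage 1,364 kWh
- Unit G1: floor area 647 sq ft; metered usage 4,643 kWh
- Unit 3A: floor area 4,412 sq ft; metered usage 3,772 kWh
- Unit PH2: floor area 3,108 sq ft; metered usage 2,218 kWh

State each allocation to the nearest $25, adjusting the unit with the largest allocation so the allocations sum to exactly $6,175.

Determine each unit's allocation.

Floor area total 14,243; metered usage total 11,997.
Composite weights (25% floor area + 75% metered usage): Unit 2C 0.1919; Unit G1 0.3016; Unit 3A 0.3133; Unit PH2 0.1932.
Raw shares: Unit 2C 1,185.11; Unit G1 1,862.48; Unit 3A 1,934.32; Unit PH2 1,193.09.
Rounded to nearest $25: Unit 2C $1,175; Unit G1 $1,850; Unit 3A $1,925; Unit PH2 $1,200. Sum = $6,150.
Difference $6,175 − $6,150 = +$25 applied to largest allocation (Unit 3A): Unit 3A becomes $1,950.

Unit 2C: $1,175; Unit G1: $1,850; Unit 3A: $1,950; Unit PH2: $1,200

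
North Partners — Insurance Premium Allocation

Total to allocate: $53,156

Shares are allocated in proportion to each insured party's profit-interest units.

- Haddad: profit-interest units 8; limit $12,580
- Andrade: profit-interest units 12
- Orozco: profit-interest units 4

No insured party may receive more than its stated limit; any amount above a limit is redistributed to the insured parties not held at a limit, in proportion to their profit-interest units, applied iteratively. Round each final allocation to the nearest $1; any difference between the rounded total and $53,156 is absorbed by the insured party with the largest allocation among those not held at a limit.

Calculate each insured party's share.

Combined profit-interest units = 24.
Unconstrained shares: Haddad 17,718.67; Andrade 26,578.00; Orozco 8,859.33.
Held at cap: Haddad ($12,580); remaining pool $40,576 reallocated over remaining profit-interest units 16.
Remaining shares: Andrade 30,432.00 → $30,432; Orozco 10,144.00 → $10,144.

Haddad: $12,580 · Andrade: $30,432 · Orozco: $10,144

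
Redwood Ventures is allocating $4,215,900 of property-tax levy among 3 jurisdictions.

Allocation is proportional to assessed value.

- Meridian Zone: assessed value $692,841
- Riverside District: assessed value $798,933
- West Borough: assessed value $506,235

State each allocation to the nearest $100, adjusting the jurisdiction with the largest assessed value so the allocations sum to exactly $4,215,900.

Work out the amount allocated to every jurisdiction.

Total assessed value = 692,841 + 798,933 + 506,235 = 1,998,009.
Unrounded shares: Meridian Zone 1,461,929.54; Riverside District 1,685,789.02; West Borough 1,068,181.44.
Rounded to nearest $100: Meridian Zone $1,461,900; Riverside District $1,685,800; West Borough $1,068,200. Sum = $4,215,900.
Sum already equals the total — no adjustment.

Meridian Zone: $1,461,900 · Riverside District: $1,685,800 · West Borough: $1,068,200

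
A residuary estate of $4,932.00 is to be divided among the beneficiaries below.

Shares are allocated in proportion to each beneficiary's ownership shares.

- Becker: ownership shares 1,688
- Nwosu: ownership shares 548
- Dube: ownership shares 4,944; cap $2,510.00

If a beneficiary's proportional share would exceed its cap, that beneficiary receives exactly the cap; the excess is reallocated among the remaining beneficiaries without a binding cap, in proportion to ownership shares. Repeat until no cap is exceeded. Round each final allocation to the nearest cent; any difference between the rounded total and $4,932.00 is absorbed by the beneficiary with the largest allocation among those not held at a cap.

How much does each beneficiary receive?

Becker: $1,828.42 | Nwosu: $593.58 | Dube: $2,510.00

Combined ownership shares = 7,180.
Proportional shares (ignoring caps): Becker 1,159.5008; Nwosu 376.4256; Dube 3,396.0735.
Cap binds for Dube ($2,510.00); balance $2,422.00 reallocated over remaining ownership shares 2,236.
Remaining shares: Becker 1,828.41503 → $1,828.42; Nwosu 593.58497 → $593.58.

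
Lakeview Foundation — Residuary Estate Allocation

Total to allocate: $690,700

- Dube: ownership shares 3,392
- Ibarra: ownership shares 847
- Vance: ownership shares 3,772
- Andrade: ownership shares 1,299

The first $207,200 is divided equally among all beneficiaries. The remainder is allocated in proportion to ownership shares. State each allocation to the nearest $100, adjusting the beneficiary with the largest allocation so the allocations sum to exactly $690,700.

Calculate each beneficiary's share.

First tranche $207,200 split equally: $51,800 each.
Remainder $483,500 by ownership shares (total 9,310): Dube 176,158.11 → $176,200; Ibarra 43,987.59 → $44,000; Vance 195,892.80 → $195,900; Andrade 67,461.49 → $67,500.
Rounding difference −$100 on remainder applied to Vance.
Totals: Dube $51,800 + $176,200 = $228,000; Ibarra $51,800 + $44,000 = $95,800; Vance $51,800 + $195,800 = $247,600; Andrade $51,800 + $67,500 = $119,300.

Dube: $228,000 | Ibarra: $95,800 | Vance: $247,600 | Andrade: $119,300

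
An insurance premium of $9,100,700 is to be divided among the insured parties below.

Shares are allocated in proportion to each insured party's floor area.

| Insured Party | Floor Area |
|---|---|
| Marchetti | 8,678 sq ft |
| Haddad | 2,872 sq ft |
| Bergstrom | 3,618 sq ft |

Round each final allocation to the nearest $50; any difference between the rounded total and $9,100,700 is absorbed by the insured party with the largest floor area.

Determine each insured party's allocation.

Marchetti: $5,206,700 · Haddad: $1,723,200 · Bergstrom: $2,170,800

Total floor area = 8,678 + 2,872 + 3,618 = 15,168.
Raw shares: Marchetti 5,206,742.79; Haddad 1,723,181.07; Bergstrom 2,170,776.15.
At nearest $50: Marchetti $5,206,750; Haddad $1,723,200; Bergstrom $2,170,800. Sum = $9,100,750.
Difference $9,100,700 − $9,100,750 = −$50 applied to largest floor area (Marchetti): Marchetti becomes $5,206,700.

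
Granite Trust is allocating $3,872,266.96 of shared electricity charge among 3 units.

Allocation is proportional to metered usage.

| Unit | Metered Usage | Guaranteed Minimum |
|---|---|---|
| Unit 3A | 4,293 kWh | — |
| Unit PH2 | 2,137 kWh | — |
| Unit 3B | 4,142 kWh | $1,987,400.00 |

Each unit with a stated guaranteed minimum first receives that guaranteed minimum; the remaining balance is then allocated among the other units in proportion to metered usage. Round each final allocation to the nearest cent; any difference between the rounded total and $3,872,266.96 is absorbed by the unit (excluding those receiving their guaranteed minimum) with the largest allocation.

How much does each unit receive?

Unit 3A: $1,258,434.50 · Unit PH2: $626,432.46 · Unit 3B: $1,987,400.00

Guaranteed amounts: Unit 3B $1,987,400.00. Balance $1,884,866.96.
Balance split over remaining metered usage 6,430: Unit 3A 1,258,434.5038 → $1,258,434.50; Unit PH2 626,432.4562 → $626,432.46.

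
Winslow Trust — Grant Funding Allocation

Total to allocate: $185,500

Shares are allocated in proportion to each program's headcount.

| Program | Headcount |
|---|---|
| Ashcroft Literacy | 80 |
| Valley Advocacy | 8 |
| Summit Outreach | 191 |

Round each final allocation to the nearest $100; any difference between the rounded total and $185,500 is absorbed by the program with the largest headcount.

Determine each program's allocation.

Sum of headcount: 80 + 8 + 191 = 279.
Unrounded shares: Ashcroft Literacy 53,189.96; Valley Advocacy 5,319.00; Summit Outreach 126,991.04.
At nearest $100: Ashcroft Literacy $53,200; Valley Advocacy $5,300; Summit Outreach $127,000. Sum = $185,500.
Sum already equals the total — no adjustment.

Ashcroft Literacy: $53,200 · Valley Advocacy: $5,300 · Summit Outreach: $127,000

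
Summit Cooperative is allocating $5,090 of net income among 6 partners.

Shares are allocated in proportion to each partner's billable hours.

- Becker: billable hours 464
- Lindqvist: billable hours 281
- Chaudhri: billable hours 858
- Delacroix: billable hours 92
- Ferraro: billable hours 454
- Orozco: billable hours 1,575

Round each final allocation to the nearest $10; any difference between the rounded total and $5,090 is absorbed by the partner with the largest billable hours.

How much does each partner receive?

Sum of billable hours: 3,724.
Pro-rata amounts: Becker 464/3,724 × $5,090 = 634.20; Lindqvist 281/3,724 × $5,090 = 384.07; Chaudhri 858/3,724 × $5,090 = 1,172.72; Delacroix 92/3,724 × $5,090 = 125.75; Ferraro 454/3,724 × $5,090 = 620.53; Orozco 1,575/3,724 × $5,090 = 2,152.73.
After rounding ($10): Becker $630; Lindqvist $380; Chaudhri $1,170; Delacroix $130; Ferraro $620; Orozco $2,150. Sum = $5,080.
Difference $5,090 − $5,080 = +$10 applied to largest billable hours (Orozco): Orozco becomes $2,160.

Becker: $630; Lindqvist: $380; Chaudhri: $1,170; Delacroix: $130; Ferraro: $620; Orozco: $2,160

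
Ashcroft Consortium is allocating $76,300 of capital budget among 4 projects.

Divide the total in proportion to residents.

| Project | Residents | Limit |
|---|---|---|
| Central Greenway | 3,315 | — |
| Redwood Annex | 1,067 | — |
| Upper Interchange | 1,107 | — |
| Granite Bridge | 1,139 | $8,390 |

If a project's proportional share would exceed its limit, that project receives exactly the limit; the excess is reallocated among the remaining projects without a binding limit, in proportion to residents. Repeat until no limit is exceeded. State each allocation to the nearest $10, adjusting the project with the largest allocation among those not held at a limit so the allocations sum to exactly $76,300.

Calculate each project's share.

Sum of residents: 6,628.
Pro-rata shares before constraints: Central Greenway 38,161.51; Redwood Annex 12,283.06; Upper Interchange 12,743.53; Granite Bridge 13,111.90.
Capped: Granite Bridge ($8,390); residual $67,910 reallocated over remaining residents 5,489.
Shares after redistribution: Central Greenway 41,013.24 → $41,010; Redwood Annex 13,200.94 → $13,200; Upper Interchange 13,695.82 → $13,700.

Central Greenway: $41,010 · Redwood Annex: $13,200 · Upper Interchange: $13,700 · Granite Bridge: $8,390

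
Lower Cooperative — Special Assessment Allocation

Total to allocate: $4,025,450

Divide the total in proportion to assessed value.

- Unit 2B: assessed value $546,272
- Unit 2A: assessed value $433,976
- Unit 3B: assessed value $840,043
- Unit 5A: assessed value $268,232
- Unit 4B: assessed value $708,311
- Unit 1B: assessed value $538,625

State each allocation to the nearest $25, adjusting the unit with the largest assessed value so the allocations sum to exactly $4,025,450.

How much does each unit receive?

Assessed value total: 546,272 + 433,976 + 840,043 + 268,232 + 708,311 + 538,625 = 3,335,459.
Proportional shares: Unit 2B 659,276.77; Unit 2A 523,750.61; Unit 3B 1,013,818.82; Unit 5A 323,719.92; Unit 4B 854,836.03; Unit 1B 650,047.87.
Rounded to nearest $25: Unit 2B $659,275; Unit 2A $523,750; Unit 3B $1,013,825; Unit 5A $323,725; Unit 4B $854,825; Unit 1B $650,050. Sum = $4,025,450.
No rounding difference to absorb.

Unit 2B: $659,275 | Unit 2A: $523,750 | Unit 3B: $1,013,825 | Unit 5A: $323,725 | Unit 4B: $854,825 | Unit 1B: $650,050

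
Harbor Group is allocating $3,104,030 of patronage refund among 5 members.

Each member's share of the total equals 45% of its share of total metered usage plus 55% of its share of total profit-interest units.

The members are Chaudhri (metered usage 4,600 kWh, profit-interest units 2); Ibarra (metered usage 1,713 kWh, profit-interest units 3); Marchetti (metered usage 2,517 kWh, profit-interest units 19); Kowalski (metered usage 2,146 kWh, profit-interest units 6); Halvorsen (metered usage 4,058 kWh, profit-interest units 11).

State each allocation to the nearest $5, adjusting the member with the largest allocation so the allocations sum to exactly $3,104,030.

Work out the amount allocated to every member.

Chaudhri: $510,665 | Ibarra: $284,075 | Marchetti: $1,025,005 | Kowalski: $449,220 | Halvorsen: $835,065

Totals — metered usage 15,034, profit-interest units 41.
Combined weights (45% metered usage + 55% profit-interest units): Chaudhri 0.1645; Ibarra 0.0915; Marchetti 0.3302; Kowalski 0.1447; Halvorsen 0.2690.
Unrounded shares: Chaudhri 510,666.25; Ibarra 284,073.63; Marchetti 1,025,004.34; Kowalski 449,222.07; Halvorsen 835,063.71.
Rounded to nearest $5: Chaudhri $510,665; Ibarra $284,075; Marchetti $1,025,005; Kowalski $449,220; Halvorsen $835,065. Sum = $3,104,030.
Sum already equals the total — no adjustment.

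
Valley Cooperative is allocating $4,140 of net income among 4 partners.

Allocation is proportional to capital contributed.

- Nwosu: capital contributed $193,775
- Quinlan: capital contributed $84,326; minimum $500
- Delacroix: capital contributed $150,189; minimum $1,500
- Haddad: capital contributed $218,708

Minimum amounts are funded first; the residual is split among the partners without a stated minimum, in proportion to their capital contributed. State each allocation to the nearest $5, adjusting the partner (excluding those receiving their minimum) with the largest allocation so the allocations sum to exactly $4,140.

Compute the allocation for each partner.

Guaranteed amounts: Quinlan $500; Delacroix $1,500. Remaining pool $2,140.
Remaining pool split over remaining capital contributed 412,483: Nwosu 1,005.32 → $1,005; Haddad 1,134.68 → $1,135.

Nwosu: $1,005; Quinlan: $500; Delacroix: $1,500; Haddad: $1,135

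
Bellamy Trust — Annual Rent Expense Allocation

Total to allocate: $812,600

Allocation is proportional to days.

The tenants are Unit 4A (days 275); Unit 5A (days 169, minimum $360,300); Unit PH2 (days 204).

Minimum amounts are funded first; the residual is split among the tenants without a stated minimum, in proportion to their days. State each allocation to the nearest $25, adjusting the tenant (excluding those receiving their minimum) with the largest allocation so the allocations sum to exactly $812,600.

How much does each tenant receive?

Unit 4A: $259,675; Unit 5A: $360,300; Unit PH2: $192,625

Guaranteed amounts: Unit 5A $360,300. Residual $452,300.
Residual split over remaining days 479: Unit 4A 259,671.19 → $259,675; Unit PH2 192,628.81 → $192,625.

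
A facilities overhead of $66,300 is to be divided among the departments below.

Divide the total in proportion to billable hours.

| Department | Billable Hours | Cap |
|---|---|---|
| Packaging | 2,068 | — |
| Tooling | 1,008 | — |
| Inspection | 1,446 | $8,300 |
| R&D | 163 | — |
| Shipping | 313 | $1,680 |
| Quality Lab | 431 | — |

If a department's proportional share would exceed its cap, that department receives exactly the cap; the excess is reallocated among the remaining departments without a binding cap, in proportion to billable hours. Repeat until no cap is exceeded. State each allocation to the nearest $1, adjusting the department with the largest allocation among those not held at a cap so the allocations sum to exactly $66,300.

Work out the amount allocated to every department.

Combined billable hours = 5,429.
Pro-rata shares before constraints: Packaging 25,254.82; Tooling 12,309.89; Inspection 17,658.83; R&D 1,990.59; Shipping 3,822.42; Quality Lab 5,263.46.
Cap binds for Inspection ($8,300), Shipping ($1,680); remaining pool $56,320 reallocated over remaining billable hours 3,670.
Remaining shares: Packaging 31,735.63 → $31,736; Tooling 15,468.82 → $15,469; R&D 2,501.41 → $2,501; Quality Lab 6,614.15 → $6,614.

Packaging: $31,736; Tooling: $15,469; Inspection: $8,300; R&D: $2,501; Shipping: $1,680; Quality Lab: $6,614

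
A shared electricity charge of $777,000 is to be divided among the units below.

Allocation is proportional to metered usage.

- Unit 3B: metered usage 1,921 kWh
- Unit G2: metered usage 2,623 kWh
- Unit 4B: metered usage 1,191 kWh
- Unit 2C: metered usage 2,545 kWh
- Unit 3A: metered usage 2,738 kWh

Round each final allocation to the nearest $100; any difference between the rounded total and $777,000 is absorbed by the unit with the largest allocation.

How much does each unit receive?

Metered usage total: 11,018.
Raw shares: Unit 3B 1,921/11,018 × $777,000 = 135,470.78; Unit G2 2,623/11,018 × $777,000 = 184,976.49; Unit 4B 1,191/11,018 × $777,000 = 83,990.47; Unit 2C 2,545/11,018 × $777,000 = 179,475.86; Unit 3A 2,738/11,018 × $777,000 = 193,086.40.
After rounding ($100): Unit 3B $135,500; Unit G2 $185,000; Unit 4B $84,000; Unit 2C $179,500; Unit 3A $193,100. Sum = $777,100.
Difference $777,000 − $777,100 = −$100 applied to largest allocation (Unit 3A): Unit 3A becomes $193,000.

Unit 3B: $135,500; Unit G2: $185,000; Unit 4B: $84,000; Unit 2C: $179,500; Unit 3A: $193,000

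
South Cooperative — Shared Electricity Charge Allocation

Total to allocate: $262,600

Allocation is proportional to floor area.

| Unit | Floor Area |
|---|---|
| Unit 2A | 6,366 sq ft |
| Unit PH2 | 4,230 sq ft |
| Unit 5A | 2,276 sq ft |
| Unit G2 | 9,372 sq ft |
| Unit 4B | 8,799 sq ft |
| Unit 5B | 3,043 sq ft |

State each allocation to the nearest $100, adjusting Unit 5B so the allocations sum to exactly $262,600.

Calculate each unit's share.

Unit 2A: $49,000 | Unit PH2: $32,600 | Unit 5A: $17,500 | Unit G2: $72,200 | Unit 4B: $67,800 | Unit 5B: $23,500

Floor area total: 34,086.
Unrounded shares: Unit 2A 6,366/34,086 × $262,600 = 49,043.94; Unit PH2 4,230/34,086 × $262,600 = 32,588.10; Unit 5A 2,276/34,086 × $262,600 = 17,534.40; Unit G2 9,372/34,086 × $262,600 = 72,202.29; Unit 4B 8,799/34,086 × $262,600 = 67,787.87; Unit 5B 3,043/34,086 × $262,600 = 23,443.40.
At nearest $100: Unit 2A $49,000; Unit PH2 $32,600; Unit 5A $17,500; Unit G2 $72,200; Unit 4B $67,800; Unit 5B $23,400. Sum = $262,500.
Difference $262,600 − $262,500 = +$100 applied to Unit 5B: Unit 5B becomes $23,500.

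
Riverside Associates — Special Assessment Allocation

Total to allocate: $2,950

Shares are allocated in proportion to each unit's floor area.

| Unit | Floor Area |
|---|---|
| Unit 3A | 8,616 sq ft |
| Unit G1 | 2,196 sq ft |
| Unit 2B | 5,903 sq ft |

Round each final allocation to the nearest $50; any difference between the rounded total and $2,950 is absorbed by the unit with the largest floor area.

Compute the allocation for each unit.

Sum of floor area: 8,616 + 2,196 + 5,903 = 16,715.
Raw shares: Unit 3A 1,520.62; Unit G1 387.57; Unit 2B 1,041.81.
After rounding ($50): Unit 3A $1,500; Unit G1 $400; Unit 2B $1,050. Sum = $2,950.
Rounded total matches; no reconciliation needed.

Unit 3A: $1,500; Unit G1: $400; Unit 2B: $1,050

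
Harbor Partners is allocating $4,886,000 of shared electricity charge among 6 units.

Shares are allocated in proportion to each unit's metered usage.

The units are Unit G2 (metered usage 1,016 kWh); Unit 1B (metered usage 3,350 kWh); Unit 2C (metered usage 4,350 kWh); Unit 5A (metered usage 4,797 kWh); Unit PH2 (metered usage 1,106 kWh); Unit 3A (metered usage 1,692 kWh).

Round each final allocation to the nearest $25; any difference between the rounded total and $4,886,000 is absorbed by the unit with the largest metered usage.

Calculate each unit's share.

Total metered usage = 1,016 + 3,350 + 4,350 + 4,797 + 1,106 + 1,692 = 16,311.
Raw shares: Unit G2 304,345.29; Unit 1B 1,003,500.71; Unit 2C 1,303,053.15; Unit 5A 1,436,953.10; Unit PH2 331,305.01; Unit 3A 506,842.74.
After rounding ($25): Unit G2 $304,350; Unit 1B $1,003,500; Unit 2C $1,303,050; Unit 5A $1,436,950; Unit PH2 $331,300; Unit 3A $506,850. Sum = $4,886,000.
No rounding difference to absorb.

Unit G2: $304,350; Unit 1B: $1,003,500; Unit 2C: $1,303,050; Unit 5A: $1,436,950; Unit PH2: $331,300; Unit 3A: $506,850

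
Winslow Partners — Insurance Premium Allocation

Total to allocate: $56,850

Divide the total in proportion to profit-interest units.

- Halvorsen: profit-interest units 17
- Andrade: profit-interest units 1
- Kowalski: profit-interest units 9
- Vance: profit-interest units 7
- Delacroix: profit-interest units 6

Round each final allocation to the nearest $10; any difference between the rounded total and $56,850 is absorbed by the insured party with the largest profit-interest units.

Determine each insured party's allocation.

Halvorsen: $24,160 · Andrade: $1,420 · Kowalski: $12,790 · Vance: $9,950 · Delacroix: $8,530

Total profit-interest units = 17 + 1 + 9 + 7 + 6 = 40.
Unrounded shares: Halvorsen 24,161.25; Andrade 1,421.25; Kowalski 12,791.25; Vance 9,948.75; Delacroix 8,527.50.
At nearest $10: Halvorsen $24,160; Andrade $1,420; Kowalski $12,790; Vance $9,950; Delacroix $8,530. Sum = $56,850.
No rounding difference to absorb.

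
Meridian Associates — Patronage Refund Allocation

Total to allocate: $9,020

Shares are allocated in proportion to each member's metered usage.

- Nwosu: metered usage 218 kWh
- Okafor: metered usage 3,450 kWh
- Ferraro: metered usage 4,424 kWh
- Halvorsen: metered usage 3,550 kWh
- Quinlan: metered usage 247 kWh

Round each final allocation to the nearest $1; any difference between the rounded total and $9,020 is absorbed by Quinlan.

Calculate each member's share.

Nwosu: $165 · Okafor: $2,617 · Ferraro: $3,356 · Halvorsen: $2,693 · Quinlan: $189

Metered usage total: 11,889.
Unrounded shares: Nwosu 218/11,889 × $9,020 = 165.39; Okafor 3,450/11,889 × $9,020 = 2,617.46; Ferraro 4,424/11,889 × $9,020 = 3,356.42; Halvorsen 3,550/11,889 × $9,020 = 2,693.33; Quinlan 247/11,889 × $9,020 = 187.40.
At nearest $1: Nwosu $165; Okafor $2,617; Ferraro $3,356; Halvorsen $2,693; Quinlan $187. Sum = $9,018.
Difference $9,020 − $9,018 = +$2 applied to Quinlan: Quinlan becomes $189.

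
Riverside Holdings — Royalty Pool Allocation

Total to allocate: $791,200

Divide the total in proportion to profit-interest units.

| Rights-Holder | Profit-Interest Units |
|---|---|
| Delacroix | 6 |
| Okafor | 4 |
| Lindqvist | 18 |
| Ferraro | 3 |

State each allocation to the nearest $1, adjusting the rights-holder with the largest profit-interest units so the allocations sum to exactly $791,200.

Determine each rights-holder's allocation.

Total profit-interest units = 31.
Unrounded shares: Delacroix 6/31 × $791,200 = 153,135.48; Okafor 4/31 × $791,200 = 102,090.32; Lindqvist 18/31 × $791,200 = 459,406.45; Ferraro 3/31 × $791,200 = 76,567.74.
After rounding ($1): Delacroix $153,135; Okafor $102,090; Lindqvist $459,406; Ferraro $76,568. Sum = $791,199.
Difference $791,200 − $791,199 = +$1 applied to largest profit-interest units (Lindqvist): Lindqvist becomes $459,407.

Delacroix: $153,135 | Okafor: $102,090 | Lindqvist: $459,407 | Ferraro: $76,568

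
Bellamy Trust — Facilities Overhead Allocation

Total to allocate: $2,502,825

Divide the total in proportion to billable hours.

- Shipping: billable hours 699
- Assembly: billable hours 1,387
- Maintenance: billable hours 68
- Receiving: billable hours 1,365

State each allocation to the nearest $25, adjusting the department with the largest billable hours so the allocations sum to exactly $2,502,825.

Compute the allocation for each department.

Shipping: $497,150; Assembly: $986,475; Maintenance: $48,375; Receiving: $970,825

Combined billable hours = 699 + 1,387 + 68 + 1,365 = 3,519.
Unrounded shares: Shipping 497,151.09; Assembly 986,478.62; Maintenance 48,363.77; Receiving 970,831.52.
Rounded to nearest $25: Shipping $497,150; Assembly $986,475; Maintenance $48,375; Receiving $970,825. Sum = $2,502,825.
Rounded total matches; no reconciliation needed.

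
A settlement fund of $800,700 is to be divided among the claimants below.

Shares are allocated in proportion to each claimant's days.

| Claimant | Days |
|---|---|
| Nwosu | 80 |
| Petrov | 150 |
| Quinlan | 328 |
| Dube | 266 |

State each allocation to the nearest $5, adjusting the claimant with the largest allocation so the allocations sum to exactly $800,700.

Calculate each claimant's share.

Days total: 824.
Pro-rata amounts: Nwosu 80/824 × $800,700 = 77,737.86; Petrov 150/824 × $800,700 = 145,758.50; Quinlan 328/824 × $800,700 = 318,725.24; Dube 266/824 × $800,700 = 258,478.40.
After rounding ($5): Nwosu $77,740; Petrov $145,760; Quinlan $318,725; Dube $258,480. Sum = $800,705.
Difference $800,700 − $800,705 = −$5 applied to largest allocation (Quinlan): Quinlan becomes $318,720.

Nwosu: $77,740 | Petrov: $145,760 | Quinlan: $318,720 | Dube: $258,480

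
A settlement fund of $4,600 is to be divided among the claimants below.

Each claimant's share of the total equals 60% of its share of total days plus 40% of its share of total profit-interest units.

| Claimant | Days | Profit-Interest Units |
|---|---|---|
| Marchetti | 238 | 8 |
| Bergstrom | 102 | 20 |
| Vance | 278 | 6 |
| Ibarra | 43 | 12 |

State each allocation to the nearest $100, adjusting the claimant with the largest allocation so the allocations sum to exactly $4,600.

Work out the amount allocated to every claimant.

Days total 661; profit-interest units total 46.
Combined weights (60% days + 40% profit-interest units): Marchetti 0.2856; Bergstrom 0.2665; Vance 0.3045; Ibarra 0.1434.
Unrounded shares: Marchetti 1,313.77; Bergstrom 1,225.90; Vance 1,400.79; Ibarra 659.55.
At nearest $100: Marchetti $1,300; Bergstrom $1,200; Vance $1,400; Ibarra $700. Sum = $4,600.
No rounding difference to absorb.

Marchetti: $1,300 | Bergstrom: $1,200 | Vance: $1,400 | Ibarra: $700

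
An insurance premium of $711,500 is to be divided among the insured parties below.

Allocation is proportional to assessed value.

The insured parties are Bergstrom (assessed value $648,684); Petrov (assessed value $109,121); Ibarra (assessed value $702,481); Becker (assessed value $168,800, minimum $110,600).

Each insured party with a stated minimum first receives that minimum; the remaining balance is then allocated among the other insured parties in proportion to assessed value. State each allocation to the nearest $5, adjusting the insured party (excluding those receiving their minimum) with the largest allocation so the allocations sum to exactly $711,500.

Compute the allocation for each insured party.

Bergstrom: $266,930 | Petrov: $44,905 | Ibarra: $289,065 | Becker: $110,600

Guaranteed amounts: Becker $110,600. Balance $600,900.
Balance split over remaining assessed value 1,460,286: Bergstrom 266,930.05 → $266,930; Petrov 44,902.72 → $44,905; Ibarra 289,067.23 → $289,065.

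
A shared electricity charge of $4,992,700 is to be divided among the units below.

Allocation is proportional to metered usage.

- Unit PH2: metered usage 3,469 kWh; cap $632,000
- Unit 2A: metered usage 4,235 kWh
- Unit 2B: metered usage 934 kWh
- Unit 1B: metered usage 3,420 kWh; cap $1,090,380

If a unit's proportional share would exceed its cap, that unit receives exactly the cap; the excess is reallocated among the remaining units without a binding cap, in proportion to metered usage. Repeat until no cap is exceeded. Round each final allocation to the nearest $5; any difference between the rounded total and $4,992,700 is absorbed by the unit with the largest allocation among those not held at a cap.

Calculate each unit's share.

Total metered usage = 12,058.
Proportional shares (ignoring caps): Unit PH2 1,436,363.93; Unit 2A 1,753,531.64; Unit 2B 386,729.29; Unit 1B 1,416,075.14.
Cap binds for Unit PH2 ($632,000), Unit 1B ($1,090,380); residual $3,270,320 reallocated over remaining metered usage 5,169.
Shares after redistribution: Unit 2A 2,679,397.41 → $2,679,395; Unit 2B 590,922.59 → $590,925.

Unit PH2: $632,000; Unit 2A: $2,679,395; Unit 2B: $590,925; Unit 1B: $1,090,380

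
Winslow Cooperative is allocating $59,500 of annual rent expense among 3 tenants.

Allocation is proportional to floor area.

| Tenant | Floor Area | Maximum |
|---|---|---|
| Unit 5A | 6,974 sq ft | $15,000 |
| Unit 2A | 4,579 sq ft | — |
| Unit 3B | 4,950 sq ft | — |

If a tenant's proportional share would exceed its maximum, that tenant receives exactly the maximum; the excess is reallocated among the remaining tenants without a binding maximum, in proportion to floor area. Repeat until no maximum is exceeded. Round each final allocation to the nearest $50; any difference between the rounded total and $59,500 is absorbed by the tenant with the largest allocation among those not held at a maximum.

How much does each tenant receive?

Unit 5A: $15,000; Unit 2A: $21,400; Unit 3B: $23,100

Combined floor area = 16,503.
Pro-rata shares before constraints: Unit 5A 25,144.10; Unit 2A 16,509.15; Unit 3B 17,846.76.
Cap binds for Unit 5A ($15,000); remaining pool $44,500 reallocated over remaining floor area 9,529.
Redistributed shares: Unit 2A 21,383.72 → $21,400; Unit 3B 23,116.28 → $23,100.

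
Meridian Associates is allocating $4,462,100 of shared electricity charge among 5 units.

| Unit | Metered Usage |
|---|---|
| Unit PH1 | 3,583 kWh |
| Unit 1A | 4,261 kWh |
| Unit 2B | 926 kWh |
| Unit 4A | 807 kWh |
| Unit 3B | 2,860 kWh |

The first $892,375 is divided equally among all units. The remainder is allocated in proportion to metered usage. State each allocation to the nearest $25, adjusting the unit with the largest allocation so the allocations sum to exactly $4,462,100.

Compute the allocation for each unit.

Unit PH1: $1,206,875 | Unit 1A: $1,401,500 | Unit 2B: $444,250 | Unit 4A: $410,100 | Unit 3B: $999,375

Equal tier: $892,375 ÷ 5 = $178,475 apiece.
Remainder $3,569,725 by metered usage (total 12,437): Unit PH1 1,028,409.16 → $1,028,400; Unit 1A 1,223,011.84 → $1,223,000; Unit 2B 265,784.78 → $265,775; Unit 4A 231,628.86 → $231,625; Unit 3B 820,890.37 → $820,900.
Rounding difference +$25 on remainder applied to Unit 1A.
Totals: Unit PH1 $178,475 + $1,028,400 = $1,206,875; Unit 1A $178,475 + $1,223,025 = $1,401,500; Unit 2B $178,475 + $265,775 = $444,250; Unit 4A $178,475 + $231,625 = $410,100; Unit 3B $178,475 + $820,900 = $999,375.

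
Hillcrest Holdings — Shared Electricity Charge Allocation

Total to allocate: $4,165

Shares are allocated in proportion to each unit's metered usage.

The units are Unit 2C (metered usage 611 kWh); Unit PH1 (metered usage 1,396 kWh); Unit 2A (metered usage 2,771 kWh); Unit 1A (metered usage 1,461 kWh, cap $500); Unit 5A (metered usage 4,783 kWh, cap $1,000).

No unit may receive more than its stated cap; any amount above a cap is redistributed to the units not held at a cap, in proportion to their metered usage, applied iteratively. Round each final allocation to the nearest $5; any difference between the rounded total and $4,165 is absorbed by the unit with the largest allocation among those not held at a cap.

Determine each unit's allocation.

Combined metered usage = 11,022.
Proportional shares (ignoring caps): Unit 2C 230.89; Unit PH1 527.52; Unit 2A 1,047.11; Unit 1A 552.08; Unit 5A 1,807.40.
Cap binds for Unit 1A ($500), Unit 5A ($1,000); residual $2,665 reallocated over remaining metered usage 4,778.
Shares after redistribution: Unit 2C 340.79 → $340; Unit PH1 778.64 → $780; Unit 2A 1,545.57 → $1,545.

Unit 2C: $340 · Unit PH1: $780 · Unit 2A: $1,545 · Unit 1A: $500 · Unit 5A: $1,000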